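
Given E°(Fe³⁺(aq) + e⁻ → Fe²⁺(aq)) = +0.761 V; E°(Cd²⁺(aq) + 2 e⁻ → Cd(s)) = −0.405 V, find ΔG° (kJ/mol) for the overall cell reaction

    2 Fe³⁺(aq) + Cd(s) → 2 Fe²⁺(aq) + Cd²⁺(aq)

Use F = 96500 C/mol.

In the reaction as written Fe³⁺(aq) is reduced, so the Fe³⁺/Fe²⁺ couple is the cathode and Cd²⁺/Cd is the anode.
E°cell = +0.761 − (−0.405) = +1.166 V; balancing electrons gives n = 2.
ΔG° = −nFE°cell = −(2)(96500)(+1.166) J/mol = −225 kJ/mol.

−225 kJ/mol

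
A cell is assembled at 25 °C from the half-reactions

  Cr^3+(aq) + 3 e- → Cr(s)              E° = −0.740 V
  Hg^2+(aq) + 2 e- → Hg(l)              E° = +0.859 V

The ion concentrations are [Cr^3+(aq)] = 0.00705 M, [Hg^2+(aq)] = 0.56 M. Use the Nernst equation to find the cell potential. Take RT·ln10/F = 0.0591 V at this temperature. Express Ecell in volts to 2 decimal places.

Hg²⁺/Hg is reduced (cathode, E° = +0.859 V) and Cr³⁺/Cr is oxidized (anode).
E°cell = +0.859 − (−0.740) = +1.599 V, with n = 6 electrons transferred.
The balanced reaction is 3 Hg^2+(aq) + 2 Cr(s) → 3 Hg(l) + 2 Cr^3+(aq), so Q = [Cr^3+(aq)]^2 / [Hg^2+(aq)]^3 = 0.000283 and log Q = −3.548.
Applying E = E° − (RT ln10/nF)·log Q gives +1.599 − (0.0591/6)(−3.548) = +1.63 V.

+1.63 V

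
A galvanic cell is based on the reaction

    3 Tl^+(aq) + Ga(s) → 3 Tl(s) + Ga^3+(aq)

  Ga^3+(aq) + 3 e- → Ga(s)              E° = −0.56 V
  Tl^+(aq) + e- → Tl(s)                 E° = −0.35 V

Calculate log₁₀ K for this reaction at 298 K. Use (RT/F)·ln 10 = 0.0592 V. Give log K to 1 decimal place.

The Tl⁺/Tl couple is reduced (cathode); E°cell = −0.35 − (−0.56) = +0.21 V with n = 3.
At equilibrium E = 0, so log K = nE°cell / 0.0592 = (3)(+0.21) / 0.0592 = 10.6.

log K = 10.6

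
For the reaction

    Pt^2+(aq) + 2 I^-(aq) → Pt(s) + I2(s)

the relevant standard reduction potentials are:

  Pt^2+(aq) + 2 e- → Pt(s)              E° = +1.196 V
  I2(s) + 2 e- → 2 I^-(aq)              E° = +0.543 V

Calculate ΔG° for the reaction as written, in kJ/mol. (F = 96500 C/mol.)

−126 kJ/mol

In the reaction as written Pt^2+(aq) is reduced, so the Pt²⁺/Pt couple is the cathode and I₂/I⁻ is the anode.
E°cell = +1.196 − (+0.543) = +0.653 V; balancing electrons gives n = 2.
ΔG° = −nFE°cell = −(2)(96500)(+0.653) J/mol = −126 kJ/mol.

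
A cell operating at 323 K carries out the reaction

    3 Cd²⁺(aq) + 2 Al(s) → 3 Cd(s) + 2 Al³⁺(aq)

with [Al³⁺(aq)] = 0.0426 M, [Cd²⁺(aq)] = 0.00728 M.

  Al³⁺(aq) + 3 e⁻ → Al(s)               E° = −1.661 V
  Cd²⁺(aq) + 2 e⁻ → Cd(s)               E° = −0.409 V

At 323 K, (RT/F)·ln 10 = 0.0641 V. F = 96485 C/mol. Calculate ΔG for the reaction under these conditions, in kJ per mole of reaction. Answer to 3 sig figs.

With Cd²⁺/Cd reduced at the cathode, E°cell = −0.409 − (−1.661) = +1.252 V and n = 6.
Q = [Al³⁺(aq)]^2 / [Cd²⁺(aq)]^3 = 4.7×10^3, so log Q = 3.672 and E = +1.252 − (0.0641/6)(3.672) = +1.2128 V.
Finally ΔG = −nFE = −(6)(96485 C/mol)(+1.2128 V) = −702 kJ/mol.

−702 kJ/mol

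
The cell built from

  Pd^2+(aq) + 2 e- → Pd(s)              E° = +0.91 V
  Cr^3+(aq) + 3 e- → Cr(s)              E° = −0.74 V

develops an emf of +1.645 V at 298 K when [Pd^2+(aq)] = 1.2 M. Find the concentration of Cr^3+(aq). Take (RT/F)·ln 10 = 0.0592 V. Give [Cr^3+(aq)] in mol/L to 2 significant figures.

With Pd²⁺/Pd at the cathode and Cr³⁺/Cr at the anode, E°cell = +0.91 − (−0.74) = +1.65 V (n = 6).
Rearranging E = E° − (0.0592/n)·log Q gives log Q = 6(+1.65 − (+1.645))/0.0592 = 0.507.
For 3 Pd^2+(aq) + 2 Cr(s) → 3 Pd(s) + 2 Cr^3+(aq), the reaction quotient is Q = [Cr^3+(aq)]^2 / [Pd^2+(aq)]^3.
Solving for the unknown gives log [Cr^3+(aq)] = 0.372, so [Cr^3+(aq)] ≈ 2.4 M.

2.4 M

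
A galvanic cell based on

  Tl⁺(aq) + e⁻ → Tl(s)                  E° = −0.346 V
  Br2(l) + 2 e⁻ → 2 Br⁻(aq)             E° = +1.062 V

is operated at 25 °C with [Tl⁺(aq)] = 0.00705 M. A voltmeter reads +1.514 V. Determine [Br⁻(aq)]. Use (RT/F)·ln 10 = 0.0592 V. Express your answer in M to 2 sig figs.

2.3 M

Br₂/Br⁻ is the cathode (higher E°); E°cell = +1.062 − (−0.346) = +1.408 V with n = 2.
Since E = E° − (0.0592/n)·log Q, log Q = n(E° − E)/0.0592 = −3.581.
Balancing electrons gives Br2(l) + 2 Tl(s) → 2 Br⁻(aq) + 2 Tl⁺(aq); thus Q = [Br⁻(aq)]^2·[Tl⁺(aq)]^2.
Isolating [Br⁻(aq)] in Q = 10^{−3.581} yields log [Br⁻(aq)] = 0.361, i.e. 2.3 M.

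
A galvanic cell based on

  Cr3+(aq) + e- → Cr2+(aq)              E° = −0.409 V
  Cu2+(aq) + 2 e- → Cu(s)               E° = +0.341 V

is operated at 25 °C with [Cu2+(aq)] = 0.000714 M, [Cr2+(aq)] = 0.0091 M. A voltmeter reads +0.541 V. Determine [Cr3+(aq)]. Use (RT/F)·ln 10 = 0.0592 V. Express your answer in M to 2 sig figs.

0.82 M

The Cu²⁺/Cu couple has the larger reduction potential, so it is the cathode: E°cell = +0.341 − (−0.409) = +0.750 V and n = 2.
From the Nernst equation, log Q = n(E° − E)/0.0592 = 2·(+0.750 − (+0.541))/0.0592 = 7.061.
Balancing electrons gives Cu2+(aq) + 2 Cr2+(aq) → Cu(s) + 2 Cr3+(aq); thus Q = [Cr3+(aq)]^2 / ([Cu2+(aq)]·[Cr2+(aq)]^2).
Substituting the known concentrations and solving, log [Cr3+(aq)] = −0.084 and [Cr3+(aq)] = 0.82 M.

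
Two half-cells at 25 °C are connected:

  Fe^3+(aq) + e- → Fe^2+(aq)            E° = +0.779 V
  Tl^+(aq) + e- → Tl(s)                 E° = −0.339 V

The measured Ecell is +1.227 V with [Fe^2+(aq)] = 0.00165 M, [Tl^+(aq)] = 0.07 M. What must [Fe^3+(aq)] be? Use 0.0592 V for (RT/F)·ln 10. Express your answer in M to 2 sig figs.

0.0080 M

The Fe³⁺/Fe²⁺ couple has the larger reduction potential, so it is the cathode: E°cell = +0.779 − (−0.339) = +1.118 V and n = 1.
Rearranging E = E° − (0.0592/n)·log Q gives log Q = 1(+1.118 − (+1.227))/0.0592 = −1.841.
The balanced reaction is Fe^3+(aq) + Tl(s) → Fe^2+(aq) + Tl^+(aq), so Q = ([Fe^2+(aq)]·[Tl^+(aq)]) / [Fe^3+(aq)].
Isolating [Fe^3+(aq)] in Q = 10^{−1.841} yields log [Fe^3+(aq)] = −2.096, i.e. 0.0080 M.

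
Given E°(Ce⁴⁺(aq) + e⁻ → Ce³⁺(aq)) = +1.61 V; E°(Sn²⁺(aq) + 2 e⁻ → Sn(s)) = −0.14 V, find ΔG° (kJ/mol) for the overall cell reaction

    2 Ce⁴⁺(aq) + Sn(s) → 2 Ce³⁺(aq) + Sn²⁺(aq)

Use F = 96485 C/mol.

−338 kJ/mol

In the reaction as written Ce⁴⁺(aq) is reduced, so the Ce⁴⁺/Ce³⁺ couple is the cathode and Sn²⁺/Sn is the anode.
E°cell = +1.61 − (−0.14) = +1.75 V; balancing electrons gives n = 2.
ΔG° = −nFE°cell = −(2)(96485)(+1.75) J/mol = −338 kJ/mol.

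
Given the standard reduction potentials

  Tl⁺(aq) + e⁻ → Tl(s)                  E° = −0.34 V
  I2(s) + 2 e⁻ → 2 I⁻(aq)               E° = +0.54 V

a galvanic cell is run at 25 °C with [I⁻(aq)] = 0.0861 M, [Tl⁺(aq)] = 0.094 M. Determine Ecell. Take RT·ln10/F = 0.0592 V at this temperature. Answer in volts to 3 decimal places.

+1.004 V

I₂/I⁻ is reduced (cathode, E° = +0.54 V) and Tl⁺/Tl is oxidized (anode).
E°cell = E°cat − E°an = +0.54 − (−0.34) = +0.88 V; n = 2.
For the overall reaction I2(s) + 2 Tl(s) → 2 I⁻(aq) + 2 Tl⁺(aq), Q = [I⁻(aq)]^2·[Tl⁺(aq)]^2 = 6.55×10^−5, giving log Q = −4.184.
E = E° − (0.0592/n)·log Q = +0.88 − (0.0592/2)(−4.184) = +1.004 V.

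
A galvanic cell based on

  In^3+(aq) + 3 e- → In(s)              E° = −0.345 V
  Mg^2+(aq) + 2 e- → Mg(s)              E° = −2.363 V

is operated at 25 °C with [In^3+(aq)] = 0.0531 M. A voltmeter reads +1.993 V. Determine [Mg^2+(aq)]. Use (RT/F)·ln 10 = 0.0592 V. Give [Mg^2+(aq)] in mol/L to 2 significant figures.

0.99 M

In³⁺/In is the cathode (higher E°); E°cell = −0.345 − (−2.363) = +2.018 V with n = 6.
Rearranging E = E° − (0.0592/n)·log Q gives log Q = 6(+2.018 − (+1.993))/0.0592 = 2.534.
For 2 In^3+(aq) + 3 Mg(s) → 2 In(s) + 3 Mg^2+(aq), the reaction quotient is Q = [Mg^2+(aq)]^3 / [In^3+(aq)]^2.
Solving for the unknown gives log [Mg^2+(aq)] = −0.005, so [Mg^2+(aq)] ≈ 0.99 M.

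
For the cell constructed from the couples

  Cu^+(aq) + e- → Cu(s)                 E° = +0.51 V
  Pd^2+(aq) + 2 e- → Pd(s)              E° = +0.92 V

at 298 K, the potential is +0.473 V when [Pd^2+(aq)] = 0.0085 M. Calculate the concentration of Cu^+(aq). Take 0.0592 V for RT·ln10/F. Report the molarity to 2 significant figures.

The Pd²⁺/Pd couple has the larger reduction potential, so it is the cathode: E°cell = +0.92 − (+0.51) = +0.41 V and n = 2.
From the Nernst equation, log Q = n(E° − E)/0.0592 = 2·(+0.41 − (+0.473))/0.0592 = −2.128.
The balanced reaction is Pd^2+(aq) + 2 Cu(s) → Pd(s) + 2 Cu^+(aq), so Q = [Cu^+(aq)]^2 / [Pd^2+(aq)].
Isolating [Cu^+(aq)] in Q = 10^{−2.128} yields log [Cu^+(aq)] = −2.099, i.e. 0.0080 M.

0.0080 M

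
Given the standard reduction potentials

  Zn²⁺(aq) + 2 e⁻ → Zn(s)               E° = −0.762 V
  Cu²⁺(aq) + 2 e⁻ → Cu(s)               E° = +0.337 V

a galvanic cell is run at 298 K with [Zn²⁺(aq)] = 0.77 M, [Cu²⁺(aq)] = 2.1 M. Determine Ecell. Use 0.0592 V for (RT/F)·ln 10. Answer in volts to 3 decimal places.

+1.112 V

The Cu²⁺/Cu couple has the more positive E°, so it is the cathode; Zn²⁺/Zn is the anode.
E°cell = +0.337 − (−0.762) = +1.099 V, with n = 2 electrons transferred.
The balanced reaction is Cu²⁺(aq) + Zn(s) → Cu(s) + Zn²⁺(aq), so Q = [Zn²⁺(aq)] / [Cu²⁺(aq)] = 0.367 and log Q = −0.436.
E = E° − (0.0592/n)·log Q = +1.099 − (0.0592/2)(−0.436) = +1.112 V.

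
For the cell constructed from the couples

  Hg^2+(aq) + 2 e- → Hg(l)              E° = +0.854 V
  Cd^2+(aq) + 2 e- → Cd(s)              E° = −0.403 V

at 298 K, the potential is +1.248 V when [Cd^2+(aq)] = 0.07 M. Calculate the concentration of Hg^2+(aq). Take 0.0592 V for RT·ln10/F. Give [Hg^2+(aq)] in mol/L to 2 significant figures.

0.035 M

The Hg²⁺/Hg couple has the larger reduction potential, so it is the cathode: E°cell = +0.854 − (−0.403) = +1.257 V and n = 2.
Rearranging E = E° − (0.0592/n)·log Q gives log Q = 2(+1.257 − (+1.248))/0.0592 = 0.304.
The balanced reaction is Hg^2+(aq) + Cd(s) → Hg(l) + Cd^2+(aq), so Q = [Cd^2+(aq)] / [Hg^2+(aq)].
Isolating [Hg^2+(aq)] in Q = 10^{0.304} yields log [Hg^2+(aq)] = −1.459, i.e. 0.035 M.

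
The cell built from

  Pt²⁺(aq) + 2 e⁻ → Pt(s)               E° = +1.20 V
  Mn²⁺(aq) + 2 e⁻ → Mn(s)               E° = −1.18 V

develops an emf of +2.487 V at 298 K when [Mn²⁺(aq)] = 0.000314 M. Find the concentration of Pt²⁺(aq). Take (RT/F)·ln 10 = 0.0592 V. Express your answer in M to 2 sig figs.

The Pt²⁺/Pt couple has the larger reduction potential, so it is the cathode: E°cell = +1.20 − (−1.18) = +2.38 V and n = 2.
From the Nernst equation, log Q = n(E° − E)/0.0592 = 2·(+2.38 − (+2.487))/0.0592 = −3.615.
Balancing electrons gives Pt²⁺(aq) + Mn(s) → Pt(s) + Mn²⁺(aq); thus Q = [Mn²⁺(aq)] / [Pt²⁺(aq)].
Solving for the unknown gives log [Pt²⁺(aq)] = 0.112, so [Pt²⁺(aq)] ≈ 1.3 M.

1.3 M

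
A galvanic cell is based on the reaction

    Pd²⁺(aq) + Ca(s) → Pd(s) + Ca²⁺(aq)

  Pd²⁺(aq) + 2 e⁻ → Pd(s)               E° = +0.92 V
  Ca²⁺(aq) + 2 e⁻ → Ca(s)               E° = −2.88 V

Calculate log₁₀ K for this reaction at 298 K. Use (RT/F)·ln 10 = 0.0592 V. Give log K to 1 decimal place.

log K = 128.4

The Pd²⁺/Pd couple is reduced (cathode); E°cell = +0.92 − (−2.88) = +3.80 V with n = 2.
At equilibrium E = 0, so log K = nE°cell / 0.0592 = (2)(+3.80) / 0.0592 = 128.4.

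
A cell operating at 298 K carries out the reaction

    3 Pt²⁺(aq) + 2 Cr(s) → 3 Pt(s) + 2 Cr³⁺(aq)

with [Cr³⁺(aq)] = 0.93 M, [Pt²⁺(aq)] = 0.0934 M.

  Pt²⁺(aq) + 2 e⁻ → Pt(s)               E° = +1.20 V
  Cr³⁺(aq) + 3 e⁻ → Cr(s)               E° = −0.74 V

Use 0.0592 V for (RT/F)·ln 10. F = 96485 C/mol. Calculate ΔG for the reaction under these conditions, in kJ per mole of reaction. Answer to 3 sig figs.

With Pt²⁺/Pt reduced at the cathode, E°cell = +1.20 − (−0.74) = +1.94 V and n = 6.
Here Q = [Cr³⁺(aq)]^2 / [Pt²⁺(aq)]^3 = 1.06×10^3 (log Q = 3.026), giving E = +1.94 − (0.0592/6)·(3.026) = +1.9101 V.
ΔG = −nFE = −(6)(96485)(+1.9101) J/mol = −1110 kJ/mol.

−1110 kJ/mol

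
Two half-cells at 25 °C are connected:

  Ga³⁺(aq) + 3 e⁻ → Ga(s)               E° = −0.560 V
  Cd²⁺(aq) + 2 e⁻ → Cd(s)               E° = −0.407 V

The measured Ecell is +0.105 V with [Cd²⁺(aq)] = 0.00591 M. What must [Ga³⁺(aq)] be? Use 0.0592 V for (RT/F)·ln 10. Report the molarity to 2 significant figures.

0.12 M

The Cd²⁺/Cd couple has the larger reduction potential, so it is the cathode: E°cell = −0.407 − (−0.560) = +0.153 V and n = 6.
Rearranging E = E° − (0.0592/n)·log Q gives log Q = 6(+0.153 − (+0.105))/0.0592 = 4.865.
The balanced reaction is 3 Cd²⁺(aq) + 2 Ga(s) → 3 Cd(s) + 2 Ga³⁺(aq), so Q = [Ga³⁺(aq)]^2 / [Cd²⁺(aq)]^3.
Solving for the unknown gives log [Ga³⁺(aq)] = −0.910, so [Ga³⁺(aq)] ≈ 0.12 M.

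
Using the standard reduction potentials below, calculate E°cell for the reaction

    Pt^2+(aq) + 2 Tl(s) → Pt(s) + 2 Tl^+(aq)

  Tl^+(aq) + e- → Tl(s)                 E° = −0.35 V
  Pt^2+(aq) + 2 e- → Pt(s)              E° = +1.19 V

+1.54 V

In the reaction as written, Pt^2+(aq) is reduced (cathode) and Tl^+(aq) is produced by oxidation at the anode.
E°cell = E°(cathode) − E°(anode) = +1.19 − (−0.35) = +1.54 V.
The positive value indicates the reaction is spontaneous as written.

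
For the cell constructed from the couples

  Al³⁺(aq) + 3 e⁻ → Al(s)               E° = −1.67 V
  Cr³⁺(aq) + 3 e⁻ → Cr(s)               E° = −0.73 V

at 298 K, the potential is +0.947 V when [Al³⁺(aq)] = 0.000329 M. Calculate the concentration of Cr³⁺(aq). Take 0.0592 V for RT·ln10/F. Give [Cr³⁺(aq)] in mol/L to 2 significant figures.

0.00074 M

The Cr³⁺/Cr couple has the larger reduction potential, so it is the cathode: E°cell = −0.73 − (−1.67) = +0.94 V and n = 3.
Rearranging E = E° − (0.0592/n)·log Q gives log Q = 3(+0.94 − (+0.947))/0.0592 = −0.355.
For Cr³⁺(aq) + Al(s) → Cr(s) + Al³⁺(aq), the reaction quotient is Q = [Al³⁺(aq)] / [Cr³⁺(aq)].
Isolating [Cr³⁺(aq)] in Q = 10^{−0.355} yields log [Cr³⁺(aq)] = −3.128, i.e. 0.00074 M.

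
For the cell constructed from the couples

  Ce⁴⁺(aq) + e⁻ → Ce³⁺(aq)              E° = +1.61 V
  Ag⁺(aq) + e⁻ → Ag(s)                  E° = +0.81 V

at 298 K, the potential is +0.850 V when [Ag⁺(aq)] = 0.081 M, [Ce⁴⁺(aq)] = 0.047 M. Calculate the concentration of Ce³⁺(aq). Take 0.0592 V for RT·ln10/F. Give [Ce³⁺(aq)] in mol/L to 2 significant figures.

0.083 M

Ce⁴⁺/Ce³⁺ is the cathode (higher E°); E°cell = +1.61 − (+0.81) = +0.80 V with n = 1.
From the Nernst equation, log Q = n(E° − E)/0.0592 = 1·(+0.80 − (+0.850))/0.0592 = −0.845.
The balanced reaction is Ce⁴⁺(aq) + Ag(s) → Ce³⁺(aq) + Ag⁺(aq), so Q = ([Ce³⁺(aq)]·[Ag⁺(aq)]) / [Ce⁴⁺(aq)].
Isolating [Ce³⁺(aq)] in Q = 10^{−0.845} yields log [Ce³⁺(aq)] = −1.081, i.e. 0.083 M.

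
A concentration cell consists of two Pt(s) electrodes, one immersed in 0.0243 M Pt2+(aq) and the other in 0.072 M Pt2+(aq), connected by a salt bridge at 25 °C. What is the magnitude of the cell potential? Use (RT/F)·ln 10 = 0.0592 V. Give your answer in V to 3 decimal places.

For a concentration cell E°cell = 0, since both electrodes use the same couple.
The compartment with the higher Pt2+(aq) concentration (0.072 M) acts as the cathode; ions are reduced there and produced at the dilute (0.0243 M) anode.
With n = 2, Ecell = −(0.0592/2)·log([dilute]/[conc]) = −(0.0592/2)·log(0.0243/0.072) = +0.014 V.

0.014 V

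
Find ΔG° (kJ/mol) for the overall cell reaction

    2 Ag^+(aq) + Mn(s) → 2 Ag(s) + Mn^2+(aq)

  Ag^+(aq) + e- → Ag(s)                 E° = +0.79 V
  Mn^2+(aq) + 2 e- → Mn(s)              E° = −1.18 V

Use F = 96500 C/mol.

−380 kJ/mol

In the reaction as written Ag^+(aq) is reduced, so the Ag⁺/Ag couple is the cathode and Mn²⁺/Mn is the anode.
E°cell = +0.79 − (−1.18) = +1.97 V; balancing electrons gives n = 2.
ΔG° = −nFE°cell = −(2)(96500)(+1.97) J/mol = −380 kJ/mol.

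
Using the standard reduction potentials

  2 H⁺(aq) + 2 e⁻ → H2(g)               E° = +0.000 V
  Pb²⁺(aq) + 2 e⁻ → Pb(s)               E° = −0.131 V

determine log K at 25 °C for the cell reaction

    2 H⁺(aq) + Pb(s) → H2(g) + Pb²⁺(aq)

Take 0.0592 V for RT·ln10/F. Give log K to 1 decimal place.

The 2H⁺/H₂ couple is reduced (cathode); E°cell = +0.000 − (−0.131) = +0.131 V with n = 2.
At equilibrium E = 0, so log K = nE°cell / 0.0592 = (2)(+0.131) / 0.0592 = 4.4.

log K = 4.4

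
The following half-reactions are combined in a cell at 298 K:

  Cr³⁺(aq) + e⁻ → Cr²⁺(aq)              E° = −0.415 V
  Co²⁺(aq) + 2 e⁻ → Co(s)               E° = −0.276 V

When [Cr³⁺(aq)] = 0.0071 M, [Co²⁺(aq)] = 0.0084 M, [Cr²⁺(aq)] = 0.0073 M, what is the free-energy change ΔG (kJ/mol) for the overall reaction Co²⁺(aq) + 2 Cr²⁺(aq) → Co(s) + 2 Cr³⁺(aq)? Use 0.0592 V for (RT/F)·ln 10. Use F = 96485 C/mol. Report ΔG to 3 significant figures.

−15.1 kJ/mol

E°cell = −0.276 − (−0.415) = +0.139 V; the balanced reaction transfers n = 2 electrons.
Here Q = [Cr³⁺(aq)]^2 / ([Co²⁺(aq)]·[Cr²⁺(aq)]^2) = 113 (log Q = 2.052), giving E = +0.139 − (0.0592/2)·(2.052) = +0.0783 V.
Finally ΔG = −nFE = −(2)(96485 C/mol)(+0.0783 V) = −15.1 kJ/mol.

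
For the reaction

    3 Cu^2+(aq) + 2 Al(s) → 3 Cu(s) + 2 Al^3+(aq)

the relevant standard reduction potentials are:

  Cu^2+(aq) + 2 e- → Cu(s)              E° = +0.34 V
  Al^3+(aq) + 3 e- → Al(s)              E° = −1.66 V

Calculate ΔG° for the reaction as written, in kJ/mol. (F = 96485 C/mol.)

In the reaction as written Cu^2+(aq) is reduced, so the Cu²⁺/Cu couple is the cathode and Al³⁺/Al is the anode.
E°cell = +0.34 − (−1.66) = +2.00 V; balancing electrons gives n = 6.
ΔG° = −nFE°cell = −(6)(96485)(+2.00) J/mol = −1158 kJ/mol.

−1158 kJ/mol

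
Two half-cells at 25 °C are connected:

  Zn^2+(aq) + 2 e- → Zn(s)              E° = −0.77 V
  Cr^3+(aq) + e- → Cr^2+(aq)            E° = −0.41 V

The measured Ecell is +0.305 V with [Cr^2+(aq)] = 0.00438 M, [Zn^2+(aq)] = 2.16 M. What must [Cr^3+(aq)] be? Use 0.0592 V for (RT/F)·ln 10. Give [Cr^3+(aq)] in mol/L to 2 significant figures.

The Cr³⁺/Cr²⁺ couple has the larger reduction potential, so it is the cathode: E°cell = −0.41 − (−0.77) = +0.36 V and n = 2.
Rearranging E = E° − (0.0592/n)·log Q gives log Q = 2(+0.36 − (+0.305))/0.0592 = 1.858.
The balanced reaction is 2 Cr^3+(aq) + Zn(s) → 2 Cr^2+(aq) + Zn^2+(aq), so Q = ([Cr^2+(aq)]^2·[Zn^2+(aq)]) / [Cr^3+(aq)]^2.
Substituting the known concentrations and solving, log [Cr^3+(aq)] = −3.120 and [Cr^3+(aq)] = 0.00076 M.

0.00076 M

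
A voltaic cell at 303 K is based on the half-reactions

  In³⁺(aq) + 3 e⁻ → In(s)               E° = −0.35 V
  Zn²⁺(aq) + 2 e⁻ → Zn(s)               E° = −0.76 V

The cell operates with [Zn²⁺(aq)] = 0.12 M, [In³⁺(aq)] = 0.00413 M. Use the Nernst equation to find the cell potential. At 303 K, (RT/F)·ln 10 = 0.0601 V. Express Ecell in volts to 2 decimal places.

The In³⁺/In couple has the more positive E°, so it is the cathode; Zn²⁺/Zn is the anode.
E°cell = E°cat − E°an = −0.35 − (−0.76) = +0.41 V; n = 6.
For the overall reaction 2 In³⁺(aq) + 3 Zn(s) → 2 In(s) + 3 Zn²⁺(aq), Q = [Zn²⁺(aq)]^3 / [In³⁺(aq)]^2 = 101, giving log Q = 2.006.
E = E° − (0.0601/n)·log Q = +0.41 − (0.0601/6)(2.006) = +0.39 V.

+0.39 V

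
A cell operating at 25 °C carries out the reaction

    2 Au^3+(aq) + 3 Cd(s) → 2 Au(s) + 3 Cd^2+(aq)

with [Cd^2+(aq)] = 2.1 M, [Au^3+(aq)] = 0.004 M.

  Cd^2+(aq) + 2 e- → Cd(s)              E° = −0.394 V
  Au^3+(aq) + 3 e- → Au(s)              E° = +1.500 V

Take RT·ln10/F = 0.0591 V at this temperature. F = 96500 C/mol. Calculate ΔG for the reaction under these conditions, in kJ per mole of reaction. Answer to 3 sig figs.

With Au³⁺/Au reduced at the cathode, E°cell = +1.500 − (−0.394) = +1.894 V and n = 6.
Here Q = [Cd^2+(aq)]^3 / [Au^3+(aq)]^2 = 5.79×10^5 (log Q = 5.763), giving E = +1.894 − (0.0591/6)·(5.763) = +1.8372 V.
Then ΔG = −nFE = −6 × 96500 × +1.8372 J/mol = −1060 kJ/mol.

−1060 kJ/mol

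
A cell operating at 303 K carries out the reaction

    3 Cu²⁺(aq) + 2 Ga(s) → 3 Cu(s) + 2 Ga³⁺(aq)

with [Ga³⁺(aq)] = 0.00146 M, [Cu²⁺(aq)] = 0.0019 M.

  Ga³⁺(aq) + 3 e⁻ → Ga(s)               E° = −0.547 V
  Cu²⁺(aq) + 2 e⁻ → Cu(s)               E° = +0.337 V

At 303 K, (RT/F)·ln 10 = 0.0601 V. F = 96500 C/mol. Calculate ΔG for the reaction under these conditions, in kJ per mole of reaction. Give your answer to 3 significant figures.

E°cell = +0.337 − (−0.547) = +0.884 V; the balanced reaction transfers n = 6 electrons.
The reaction quotient is [Ga³⁺(aq)]^2 / [Cu²⁺(aq)]^3 = 311; by Nernst, E = +0.884 − (0.0601/6)(2.492) = +0.8590 V.
ΔG = −nFE = −(6)(96500)(+0.8590) J/mol = −497 kJ/mol.

−497 kJ/mol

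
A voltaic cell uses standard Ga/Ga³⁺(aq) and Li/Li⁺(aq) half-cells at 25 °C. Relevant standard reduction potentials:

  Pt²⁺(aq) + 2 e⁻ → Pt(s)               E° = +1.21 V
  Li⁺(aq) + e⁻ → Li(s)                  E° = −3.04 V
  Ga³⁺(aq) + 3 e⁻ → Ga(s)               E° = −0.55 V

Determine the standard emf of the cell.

+2.49 V

Of the two couples in this cell, the one with the more positive reduction potential is reduced at the cathode: here that is Ga³⁺/Ga (−0.55 V); Li⁺/Li (−3.04 V) is the anode.
E°cell = E°(cathode) − E°(anode) = −0.55 − (−3.04) = +2.49 V.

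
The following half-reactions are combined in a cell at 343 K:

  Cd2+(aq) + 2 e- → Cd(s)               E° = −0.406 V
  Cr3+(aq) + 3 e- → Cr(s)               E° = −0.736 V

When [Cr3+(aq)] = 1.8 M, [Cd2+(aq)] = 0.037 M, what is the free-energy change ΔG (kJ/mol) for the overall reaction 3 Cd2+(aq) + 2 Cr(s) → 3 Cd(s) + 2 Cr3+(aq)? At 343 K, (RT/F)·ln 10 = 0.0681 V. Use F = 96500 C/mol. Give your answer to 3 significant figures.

The standard cell potential is −0.406 − (−0.736) = +0.330 V, with n = 6 electrons in the balanced equation.
The reaction quotient is [Cr3+(aq)]^2 / [Cd2+(aq)]^3 = 6.4×10^4; by Nernst, E = +0.330 − (0.0681/6)(4.806) = +0.2755 V.
Then ΔG = −nFE = −6 × 96500 × +0.2755 J/mol = −160 kJ/mol.

−160 kJ/mol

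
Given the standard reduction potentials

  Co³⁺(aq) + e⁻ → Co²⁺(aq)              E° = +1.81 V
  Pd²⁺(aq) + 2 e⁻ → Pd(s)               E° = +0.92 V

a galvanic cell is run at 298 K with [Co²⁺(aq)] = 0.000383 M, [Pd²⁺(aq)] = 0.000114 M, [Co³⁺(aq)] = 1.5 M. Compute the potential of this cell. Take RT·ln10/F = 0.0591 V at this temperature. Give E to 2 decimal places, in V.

+1.22 V

Since E°(Co³⁺/Co²⁺) > E°(Pd²⁺/Pd), Co³⁺/Co²⁺ serves as the cathode.
E°cell = E°cat − E°an = +1.81 − (+0.92) = +0.89 V; n = 2.
For the overall reaction 2 Co³⁺(aq) + Pd(s) → 2 Co²⁺(aq) + Pd²⁺(aq), Q = ([Co²⁺(aq)]^2·[Pd²⁺(aq)]) / [Co³⁺(aq)]^2 = 7.43×10^−12, giving log Q = −11.129.
Applying E = E° − (RT ln10/nF)·log Q gives +0.89 − (0.0591/2)(−11.129) = +1.22 V.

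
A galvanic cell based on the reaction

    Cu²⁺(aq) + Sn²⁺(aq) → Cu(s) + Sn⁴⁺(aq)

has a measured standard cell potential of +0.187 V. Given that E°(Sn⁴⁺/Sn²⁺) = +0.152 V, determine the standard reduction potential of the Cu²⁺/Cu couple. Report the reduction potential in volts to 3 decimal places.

In the reaction as written the Cu²⁺/Cu couple is reduced (cathode) and Sn⁴⁺/Sn²⁺ is oxidized (anode), so E°cell = E°(Cu²⁺/Cu) − E°(Sn⁴⁺/Sn²⁺).
E°(Cu²⁺/Cu) = E°cell + E°(anode) = +0.187 + (+0.152) = +0.339 V.

+0.339 V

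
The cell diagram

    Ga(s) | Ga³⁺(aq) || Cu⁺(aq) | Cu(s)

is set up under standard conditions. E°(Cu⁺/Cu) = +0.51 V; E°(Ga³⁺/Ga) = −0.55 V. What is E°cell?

+1.06 V

By convention the left-hand electrode in cell notation is the anode (oxidation) and the right-hand electrode is the cathode (reduction).
E°cell = E°(right) − E°(left) = +0.51 − (−0.55) = +1.06 V.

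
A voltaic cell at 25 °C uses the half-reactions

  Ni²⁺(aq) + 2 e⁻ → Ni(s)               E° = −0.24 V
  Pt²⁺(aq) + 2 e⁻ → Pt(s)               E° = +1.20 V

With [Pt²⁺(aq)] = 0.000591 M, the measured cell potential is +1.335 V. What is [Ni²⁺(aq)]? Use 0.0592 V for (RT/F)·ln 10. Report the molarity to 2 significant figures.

2.1 M

With Pt²⁺/Pt at the cathode and Ni²⁺/Ni at the anode, E°cell = +1.20 − (−0.24) = +1.44 V (n = 2).
Since E = E° − (0.0592/n)·log Q, log Q = n(E° − E)/0.0592 = 3.547.
Balancing electrons gives Pt²⁺(aq) + Ni(s) → Pt(s) + Ni²⁺(aq); thus Q = [Ni²⁺(aq)] / [Pt²⁺(aq)].
Solving for the unknown gives log [Ni²⁺(aq)] = 0.319, so [Ni²⁺(aq)] ≈ 2.1 M.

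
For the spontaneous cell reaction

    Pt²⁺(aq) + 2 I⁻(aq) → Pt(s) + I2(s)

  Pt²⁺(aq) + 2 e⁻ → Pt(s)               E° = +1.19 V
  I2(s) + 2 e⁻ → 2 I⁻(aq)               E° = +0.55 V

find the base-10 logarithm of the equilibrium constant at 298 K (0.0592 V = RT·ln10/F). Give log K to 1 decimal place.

log K = 21.6

The Pt²⁺/Pt couple is reduced (cathode); E°cell = +1.19 − (+0.55) = +0.64 V with n = 2.
At equilibrium E = 0, so log K = nE°cell / 0.0592 = (2)(+0.64) / 0.0592 = 21.6.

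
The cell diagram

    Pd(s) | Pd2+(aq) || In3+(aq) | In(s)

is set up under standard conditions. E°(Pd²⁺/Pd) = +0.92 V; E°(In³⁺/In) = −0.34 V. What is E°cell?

−1.26 V

By convention the left-hand electrode in cell notation is the anode (oxidation) and the right-hand electrode is the cathode (reduction).
E°cell = E°(right) − E°(left) = −0.34 − (+0.92) = −1.26 V.
The negative sign shows that, as written, the cell would require an external voltage to drive the reaction.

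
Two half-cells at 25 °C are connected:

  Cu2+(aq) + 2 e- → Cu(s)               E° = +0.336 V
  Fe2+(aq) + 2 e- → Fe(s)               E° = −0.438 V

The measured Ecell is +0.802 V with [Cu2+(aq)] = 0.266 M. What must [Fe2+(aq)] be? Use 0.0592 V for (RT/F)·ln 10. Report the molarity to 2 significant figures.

With Cu²⁺/Cu at the cathode and Fe²⁺/Fe at the anode, E°cell = +0.336 − (−0.438) = +0.774 V (n = 2).
From the Nernst equation, log Q = n(E° − E)/0.0592 = 2·(+0.774 − (+0.802))/0.0592 = −0.946.
The balanced reaction is Cu2+(aq) + Fe(s) → Cu(s) + Fe2+(aq), so Q = [Fe2+(aq)] / [Cu2+(aq)].
Substituting the known concentrations and solving, log [Fe2+(aq)] = −1.521 and [Fe2+(aq)] = 0.030 M.

0.030 M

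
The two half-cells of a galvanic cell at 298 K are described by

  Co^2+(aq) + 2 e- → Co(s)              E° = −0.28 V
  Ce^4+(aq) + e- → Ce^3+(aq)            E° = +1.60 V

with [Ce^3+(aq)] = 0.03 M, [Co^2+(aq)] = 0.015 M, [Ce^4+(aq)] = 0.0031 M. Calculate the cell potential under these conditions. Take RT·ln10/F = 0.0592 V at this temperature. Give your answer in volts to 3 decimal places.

The Ce⁴⁺/Ce³⁺ couple has the more positive E°, so it is the cathode; Co²⁺/Co is the anode.
E°cell = +1.60 − (−0.28) = +1.88 V, with n = 2 electrons transferred.
For the overall reaction 2 Ce^4+(aq) + Co(s) → 2 Ce^3+(aq) + Co^2+(aq), Q = ([Ce^3+(aq)]^2·[Co^2+(aq)]) / [Ce^4+(aq)]^2 = 1.4, giving log Q = 0.148.
By the Nernst equation, E = +1.88 − (0.0592/2)·(0.148) = +1.876 V.

+1.876 V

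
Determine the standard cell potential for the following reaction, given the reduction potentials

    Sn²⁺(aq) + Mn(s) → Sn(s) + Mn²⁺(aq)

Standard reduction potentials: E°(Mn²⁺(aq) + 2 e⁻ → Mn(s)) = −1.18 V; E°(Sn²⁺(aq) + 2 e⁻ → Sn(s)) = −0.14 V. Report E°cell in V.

Sn²⁺(aq) gains electrons, so the Sn²⁺/Sn couple is the cathode; the Mn²⁺/Mn couple is the anode.
E°cell = E°(cathode) − E°(anode) = −0.14 − (−1.18) = +1.04 V.

+1.04 V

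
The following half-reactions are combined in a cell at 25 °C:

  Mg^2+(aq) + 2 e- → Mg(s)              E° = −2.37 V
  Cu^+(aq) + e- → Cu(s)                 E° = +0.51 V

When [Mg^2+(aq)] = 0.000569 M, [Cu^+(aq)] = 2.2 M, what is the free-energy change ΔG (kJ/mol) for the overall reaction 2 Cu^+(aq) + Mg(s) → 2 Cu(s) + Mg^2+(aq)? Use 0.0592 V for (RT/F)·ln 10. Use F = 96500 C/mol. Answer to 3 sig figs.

−578 kJ/mol

With Cu⁺/Cu reduced at the cathode, E°cell = +0.51 − (−2.37) = +2.88 V and n = 2.
The reaction quotient is [Mg^2+(aq)] / [Cu^+(aq)]^2 = 0.000118; by Nernst, E = +2.88 − (0.0592/2)(−3.930) = +2.9963 V.
ΔG = −nFE = −(2)(96500)(+2.9963) J/mol = −578 kJ/mol.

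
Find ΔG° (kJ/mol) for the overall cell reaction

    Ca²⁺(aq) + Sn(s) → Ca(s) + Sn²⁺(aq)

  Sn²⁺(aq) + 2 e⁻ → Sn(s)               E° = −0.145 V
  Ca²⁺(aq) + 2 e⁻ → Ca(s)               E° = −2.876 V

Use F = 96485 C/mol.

+527 kJ/mol

In the reaction as written Ca²⁺(aq) is reduced, so the Ca²⁺/Ca couple is the cathode and Sn²⁺/Sn is the anode.
E°cell = −2.876 − (−0.145) = −2.731 V; balancing electrons gives n = 2.
ΔG° = −nFE°cell = −(2)(96485)(−2.731) J/mol = +527 kJ/mol.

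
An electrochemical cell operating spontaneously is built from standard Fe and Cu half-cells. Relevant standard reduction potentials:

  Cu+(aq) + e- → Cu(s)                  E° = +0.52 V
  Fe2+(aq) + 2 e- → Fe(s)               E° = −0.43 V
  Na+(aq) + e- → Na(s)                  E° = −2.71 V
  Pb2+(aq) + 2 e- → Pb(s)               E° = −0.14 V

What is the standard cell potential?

Of the two couples in this cell, the one with the more positive reduction potential is reduced at the cathode: here that is Cu⁺/Cu (+0.52 V); Fe²⁺/Fe (−0.43 V) is the anode.
E°cell = E°(cathode) − E°(anode) = +0.52 − (−0.43) = +0.95 V.

+0.95 V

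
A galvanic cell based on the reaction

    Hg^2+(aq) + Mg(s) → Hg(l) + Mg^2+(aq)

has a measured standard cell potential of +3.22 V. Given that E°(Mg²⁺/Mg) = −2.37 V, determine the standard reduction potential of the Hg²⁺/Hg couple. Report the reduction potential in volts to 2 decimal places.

+0.85 V

In the reaction as written the Hg²⁺/Hg couple is reduced (cathode) and Mg²⁺/Mg is oxidized (anode), so E°cell = E°(Hg²⁺/Hg) − E°(Mg²⁺/Mg).
E°(Hg²⁺/Hg) = E°cell + E°(anode) = +3.22 + (−2.37) = +0.85 V.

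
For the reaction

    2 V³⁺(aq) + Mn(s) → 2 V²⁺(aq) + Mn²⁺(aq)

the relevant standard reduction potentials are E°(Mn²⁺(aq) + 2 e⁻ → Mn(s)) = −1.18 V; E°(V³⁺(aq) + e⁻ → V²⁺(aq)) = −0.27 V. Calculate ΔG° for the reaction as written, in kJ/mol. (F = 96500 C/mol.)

In the reaction as written V³⁺(aq) is reduced, so the V³⁺/V²⁺ couple is the cathode and Mn²⁺/Mn is the anode.
E°cell = −0.27 − (−1.18) = +0.91 V; balancing electrons gives n = 2.
ΔG° = −nFE°cell = −(2)(96500)(+0.91) J/mol = −176 kJ/mol.

−176 kJ/mol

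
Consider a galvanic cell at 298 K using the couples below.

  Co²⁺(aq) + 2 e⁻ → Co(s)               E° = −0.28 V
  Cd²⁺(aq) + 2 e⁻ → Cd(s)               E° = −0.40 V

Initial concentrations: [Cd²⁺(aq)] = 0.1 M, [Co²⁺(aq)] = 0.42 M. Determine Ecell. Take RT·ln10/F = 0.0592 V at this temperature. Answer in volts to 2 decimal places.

+0.14 V

The Co²⁺/Co couple has the more positive E°, so it is the cathode; Cd²⁺/Cd is the anode.
The standard potential is −0.28 − (−0.40) = +0.12 V and the balanced reaction transfers n = 2 electrons.
Balancing gives Co²⁺(aq) + Cd(s) → Co(s) + Cd²⁺(aq); hence Q = [Cd²⁺(aq)] / [Co²⁺(aq)] = 0.238 (log Q = −0.623).
E = E° − (0.0592/n)·log Q = +0.12 − (0.0592/2)(−0.623) = +0.14 V.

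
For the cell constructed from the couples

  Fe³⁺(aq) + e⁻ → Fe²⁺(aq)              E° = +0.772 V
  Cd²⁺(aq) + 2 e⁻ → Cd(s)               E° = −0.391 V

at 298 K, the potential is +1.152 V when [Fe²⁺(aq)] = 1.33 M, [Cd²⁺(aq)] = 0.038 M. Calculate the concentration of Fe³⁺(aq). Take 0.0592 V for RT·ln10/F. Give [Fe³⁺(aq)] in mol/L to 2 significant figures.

0.17 M

The Fe³⁺/Fe²⁺ couple has the larger reduction potential, so it is the cathode: E°cell = +0.772 − (−0.391) = +1.163 V and n = 2.
From the Nernst equation, log Q = n(E° − E)/0.0592 = 2·(+1.163 − (+1.152))/0.0592 = 0.372.
The balanced reaction is 2 Fe³⁺(aq) + Cd(s) → 2 Fe²⁺(aq) + Cd²⁺(aq), so Q = ([Fe²⁺(aq)]^2·[Cd²⁺(aq)]) / [Fe³⁺(aq)]^2.
Solving for the unknown gives log [Fe³⁺(aq)] = −0.772, so [Fe³⁺(aq)] ≈ 0.17 M.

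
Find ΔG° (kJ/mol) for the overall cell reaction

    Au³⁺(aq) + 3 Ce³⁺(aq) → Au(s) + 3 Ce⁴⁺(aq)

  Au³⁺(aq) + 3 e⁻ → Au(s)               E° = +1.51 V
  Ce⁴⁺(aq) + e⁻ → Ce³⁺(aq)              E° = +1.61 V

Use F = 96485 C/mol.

+28.9 kJ/mol

In the reaction as written Au³⁺(aq) is reduced, so the Au³⁺/Au couple is the cathode and Ce⁴⁺/Ce³⁺ is the anode.
E°cell = +1.51 − (+1.61) = −0.10 V; balancing electrons gives n = 3.
ΔG° = −nFE°cell = −(3)(96485)(−0.10) J/mol = +28.9 kJ/mol.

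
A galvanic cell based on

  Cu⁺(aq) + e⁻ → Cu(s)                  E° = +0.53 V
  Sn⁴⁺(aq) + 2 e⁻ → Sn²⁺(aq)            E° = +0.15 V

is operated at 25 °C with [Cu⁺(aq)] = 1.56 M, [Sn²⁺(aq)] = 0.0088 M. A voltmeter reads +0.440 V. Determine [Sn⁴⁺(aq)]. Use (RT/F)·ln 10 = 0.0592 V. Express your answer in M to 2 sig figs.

0.00020 M

With Cu⁺/Cu at the cathode and Sn⁴⁺/Sn²⁺ at the anode, E°cell = +0.53 − (+0.15) = +0.38 V (n = 2).
From the Nernst equation, log Q = n(E° − E)/0.0592 = 2·(+0.38 − (+0.440))/0.0592 = −2.027.
Balancing electrons gives 2 Cu⁺(aq) + Sn²⁺(aq) → 2 Cu(s) + Sn⁴⁺(aq); thus Q = [Sn⁴⁺(aq)] / ([Cu⁺(aq)]^2·[Sn²⁺(aq)]).
Solving for the unknown gives log [Sn⁴⁺(aq)] = −3.696, so [Sn⁴⁺(aq)] ≈ 0.00020 M.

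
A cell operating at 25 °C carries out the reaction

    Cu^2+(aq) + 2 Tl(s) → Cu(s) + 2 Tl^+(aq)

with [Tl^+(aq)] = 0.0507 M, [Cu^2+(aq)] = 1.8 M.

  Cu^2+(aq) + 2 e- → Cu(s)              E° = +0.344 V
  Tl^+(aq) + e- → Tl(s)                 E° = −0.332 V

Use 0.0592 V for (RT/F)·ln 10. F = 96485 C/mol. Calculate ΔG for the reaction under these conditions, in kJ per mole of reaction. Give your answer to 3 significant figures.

The standard cell potential is +0.344 − (−0.332) = +0.676 V, with n = 2 electrons in the balanced equation.
Q = [Tl^+(aq)]^2 / [Cu^2+(aq)] = 0.00143, so log Q = −2.845 and E = +0.676 − (0.0592/2)(−2.845) = +0.7602 V.
ΔG = −nFE = −(2)(96485)(+0.7602) J/mol = −147 kJ/mol.

−147 kJ/mol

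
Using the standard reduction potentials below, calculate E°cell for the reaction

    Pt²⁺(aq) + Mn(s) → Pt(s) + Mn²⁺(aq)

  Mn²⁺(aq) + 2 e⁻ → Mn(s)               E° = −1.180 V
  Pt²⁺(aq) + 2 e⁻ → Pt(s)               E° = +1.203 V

+2.383 V

In the reaction as written, Pt²⁺(aq) is reduced (cathode) and Mn²⁺(aq) is produced by oxidation at the anode.
E°cell = E°(cathode) − E°(anode) = +1.203 − (−1.180) = +2.383 V.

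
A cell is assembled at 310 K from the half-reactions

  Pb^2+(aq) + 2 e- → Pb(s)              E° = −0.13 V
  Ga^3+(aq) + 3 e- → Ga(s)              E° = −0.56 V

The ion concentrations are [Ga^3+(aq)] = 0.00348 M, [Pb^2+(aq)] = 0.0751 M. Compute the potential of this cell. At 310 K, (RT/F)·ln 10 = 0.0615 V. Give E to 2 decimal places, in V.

Since E°(Pb²⁺/Pb) > E°(Ga³⁺/Ga), Pb²⁺/Pb serves as the cathode.
E°cell = −0.13 − (−0.56) = +0.43 V, with n = 6 electrons transferred.
The balanced reaction is 3 Pb^2+(aq) + 2 Ga(s) → 3 Pb(s) + 2 Ga^3+(aq), so Q = [Ga^3+(aq)]^2 / [Pb^2+(aq)]^3 = 0.0286 and log Q = −1.544.
By the Nernst equation, E = +0.43 − (0.0615/6)·(−1.544) = +0.45 V.

+0.45 V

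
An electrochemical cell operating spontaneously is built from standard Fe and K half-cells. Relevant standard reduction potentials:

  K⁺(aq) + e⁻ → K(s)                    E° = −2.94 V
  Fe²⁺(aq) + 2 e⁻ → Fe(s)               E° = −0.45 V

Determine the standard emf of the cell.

Of the two couples in this cell, the one with the more positive reduction potential is reduced at the cathode: here that is Fe²⁺/Fe (−0.45 V); K⁺/K (−2.94 V) is the anode.
E°cell = E°(cathode) − E°(anode) = −0.45 − (−2.94) = +2.49 V.

+2.49 V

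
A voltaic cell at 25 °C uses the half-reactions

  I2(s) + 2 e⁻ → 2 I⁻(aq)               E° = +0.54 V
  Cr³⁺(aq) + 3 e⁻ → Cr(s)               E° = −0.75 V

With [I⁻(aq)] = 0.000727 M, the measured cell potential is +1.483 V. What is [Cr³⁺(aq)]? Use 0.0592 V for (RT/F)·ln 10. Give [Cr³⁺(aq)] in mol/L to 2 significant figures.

The I₂/I⁻ couple has the larger reduction potential, so it is the cathode: E°cell = +0.54 − (−0.75) = +1.29 V and n = 6.
Since E = E° − (0.0592/n)·log Q, log Q = n(E° − E)/0.0592 = −19.561.
The balanced reaction is 3 I2(s) + 2 Cr(s) → 6 I⁻(aq) + 2 Cr³⁺(aq), so Q = [I⁻(aq)]^6·[Cr³⁺(aq)]^2.
Solving for the unknown gives log [Cr³⁺(aq)] = −0.365, so [Cr³⁺(aq)] ≈ 0.43 M.

0.43 M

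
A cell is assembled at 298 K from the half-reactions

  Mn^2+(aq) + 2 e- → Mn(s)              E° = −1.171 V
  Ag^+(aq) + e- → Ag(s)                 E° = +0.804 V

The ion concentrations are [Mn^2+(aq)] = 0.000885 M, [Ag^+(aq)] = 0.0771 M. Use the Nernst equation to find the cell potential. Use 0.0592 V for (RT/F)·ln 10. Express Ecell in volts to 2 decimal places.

+2.00 V

The Ag⁺/Ag couple has the more positive E°, so it is the cathode; Mn²⁺/Mn is the anode.
The standard potential is +0.804 − (−1.171) = +1.975 V and the balanced reaction transfers n = 2 electrons.
Balancing gives 2 Ag^+(aq) + Mn(s) → 2 Ag(s) + Mn^2+(aq); hence Q = [Mn^2+(aq)] / [Ag^+(aq)]^2 = 0.149 (log Q = −0.827).
Applying E = E° − (RT ln10/nF)·log Q gives +1.975 − (0.0592/2)(−0.827) = +2.00 V.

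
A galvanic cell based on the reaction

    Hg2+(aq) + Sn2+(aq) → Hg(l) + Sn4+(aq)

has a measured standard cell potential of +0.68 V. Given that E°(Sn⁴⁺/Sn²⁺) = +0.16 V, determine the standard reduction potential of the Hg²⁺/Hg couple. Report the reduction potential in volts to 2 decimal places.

+0.84 V

In the reaction as written the Hg²⁺/Hg couple is reduced (cathode) and Sn⁴⁺/Sn²⁺ is oxidized (anode), so E°cell = E°(Hg²⁺/Hg) − E°(Sn⁴⁺/Sn²⁺).
E°(Hg²⁺/Hg) = E°cell + E°(anode) = +0.68 + (+0.16) = +0.84 V.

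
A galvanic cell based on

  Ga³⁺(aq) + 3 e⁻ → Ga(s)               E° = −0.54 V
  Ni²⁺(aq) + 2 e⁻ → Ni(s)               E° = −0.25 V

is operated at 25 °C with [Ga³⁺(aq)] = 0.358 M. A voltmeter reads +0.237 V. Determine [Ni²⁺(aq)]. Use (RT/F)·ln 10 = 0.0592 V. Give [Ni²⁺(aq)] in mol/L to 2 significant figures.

The Ni²⁺/Ni couple has the larger reduction potential, so it is the cathode: E°cell = −0.25 − (−0.54) = +0.29 V and n = 6.
Rearranging E = E° − (0.0592/n)·log Q gives log Q = 6(+0.29 − (+0.237))/0.0592 = 5.372.
Balancing electrons gives 3 Ni²⁺(aq) + 2 Ga(s) → 3 Ni(s) + 2 Ga³⁺(aq); thus Q = [Ga³⁺(aq)]^2 / [Ni²⁺(aq)]^3.
Substituting the known concentrations and solving, log [Ni²⁺(aq)] = −2.088 and [Ni²⁺(aq)] = 0.0082 M.

0.0082 M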